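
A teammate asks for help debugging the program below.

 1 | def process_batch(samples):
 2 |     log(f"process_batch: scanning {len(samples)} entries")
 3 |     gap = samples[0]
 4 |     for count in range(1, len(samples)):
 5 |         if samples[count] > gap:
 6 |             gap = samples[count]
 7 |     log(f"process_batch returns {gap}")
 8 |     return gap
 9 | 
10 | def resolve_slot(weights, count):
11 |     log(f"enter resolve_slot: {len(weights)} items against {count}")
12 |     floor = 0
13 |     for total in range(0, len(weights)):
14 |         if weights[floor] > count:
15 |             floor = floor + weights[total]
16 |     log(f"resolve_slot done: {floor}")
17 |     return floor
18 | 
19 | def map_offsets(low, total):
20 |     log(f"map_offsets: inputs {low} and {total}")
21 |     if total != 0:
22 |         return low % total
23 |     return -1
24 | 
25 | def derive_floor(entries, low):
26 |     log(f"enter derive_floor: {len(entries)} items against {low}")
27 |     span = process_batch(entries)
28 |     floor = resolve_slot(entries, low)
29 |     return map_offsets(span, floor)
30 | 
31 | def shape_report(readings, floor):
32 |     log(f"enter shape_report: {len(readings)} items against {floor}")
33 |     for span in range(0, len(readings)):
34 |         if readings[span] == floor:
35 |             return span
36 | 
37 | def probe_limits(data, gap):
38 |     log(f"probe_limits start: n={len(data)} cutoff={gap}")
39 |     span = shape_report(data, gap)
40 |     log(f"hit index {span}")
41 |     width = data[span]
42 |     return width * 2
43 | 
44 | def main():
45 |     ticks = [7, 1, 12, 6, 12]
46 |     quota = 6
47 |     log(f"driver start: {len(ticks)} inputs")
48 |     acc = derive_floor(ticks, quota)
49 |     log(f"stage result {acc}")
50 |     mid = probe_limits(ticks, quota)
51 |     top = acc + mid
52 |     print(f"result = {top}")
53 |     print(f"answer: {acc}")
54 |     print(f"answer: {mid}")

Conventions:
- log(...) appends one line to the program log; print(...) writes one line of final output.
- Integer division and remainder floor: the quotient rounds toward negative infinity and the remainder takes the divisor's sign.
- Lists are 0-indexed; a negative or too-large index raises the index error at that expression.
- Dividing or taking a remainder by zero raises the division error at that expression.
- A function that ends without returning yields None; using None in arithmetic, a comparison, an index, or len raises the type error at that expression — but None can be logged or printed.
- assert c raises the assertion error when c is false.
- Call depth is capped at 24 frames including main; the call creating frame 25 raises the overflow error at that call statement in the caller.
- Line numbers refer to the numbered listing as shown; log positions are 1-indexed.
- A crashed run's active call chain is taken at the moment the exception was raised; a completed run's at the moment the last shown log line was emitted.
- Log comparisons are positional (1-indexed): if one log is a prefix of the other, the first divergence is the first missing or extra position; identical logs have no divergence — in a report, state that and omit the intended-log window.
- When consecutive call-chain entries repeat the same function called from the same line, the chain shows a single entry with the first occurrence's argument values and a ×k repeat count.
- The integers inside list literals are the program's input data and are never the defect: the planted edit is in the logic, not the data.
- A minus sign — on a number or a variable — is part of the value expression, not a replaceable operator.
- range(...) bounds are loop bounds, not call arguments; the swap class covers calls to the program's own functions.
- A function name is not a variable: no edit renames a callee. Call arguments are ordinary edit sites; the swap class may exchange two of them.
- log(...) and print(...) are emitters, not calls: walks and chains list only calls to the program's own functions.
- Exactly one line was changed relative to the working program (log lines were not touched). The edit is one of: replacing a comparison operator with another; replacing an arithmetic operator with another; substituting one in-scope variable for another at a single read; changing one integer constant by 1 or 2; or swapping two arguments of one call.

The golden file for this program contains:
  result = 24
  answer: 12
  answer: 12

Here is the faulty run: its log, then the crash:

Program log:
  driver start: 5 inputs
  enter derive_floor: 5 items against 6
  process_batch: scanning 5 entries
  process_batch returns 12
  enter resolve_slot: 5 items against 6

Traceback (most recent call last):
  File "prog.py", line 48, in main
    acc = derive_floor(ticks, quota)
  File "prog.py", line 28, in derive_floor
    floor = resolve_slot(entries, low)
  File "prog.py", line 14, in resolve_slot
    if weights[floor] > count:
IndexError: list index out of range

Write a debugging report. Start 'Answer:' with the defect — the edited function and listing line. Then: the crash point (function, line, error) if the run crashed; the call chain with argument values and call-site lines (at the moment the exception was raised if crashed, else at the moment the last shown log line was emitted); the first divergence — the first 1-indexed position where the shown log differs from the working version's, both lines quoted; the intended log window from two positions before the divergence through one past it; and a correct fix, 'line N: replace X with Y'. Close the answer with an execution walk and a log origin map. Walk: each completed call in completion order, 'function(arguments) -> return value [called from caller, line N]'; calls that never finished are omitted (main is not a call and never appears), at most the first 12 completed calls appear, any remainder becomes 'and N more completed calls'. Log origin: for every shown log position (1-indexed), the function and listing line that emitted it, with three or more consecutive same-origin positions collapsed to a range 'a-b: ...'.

Answer: the defect is in resolve_slot at line 14.
Key observation: Only 5 log lines were emitted before the run died; the intended continuation was 'resolve_slot done: 31'.
Crash: resolve_slot, line 14, IndexError.
Call chain: main -> derive_floor([7, 1, 12, 6, 12], 6) (called at line 48) -> resolve_slot([7, 1, 12, 6, 12], 6) (called at line 28).
First divergence: position 6 — after 5 matching lines the faulty run goes silent; intended next line 'resolve_slot done: 31'.
Intended log window:
  4: process_batch returns 12
  5: enter resolve_slot: 5 items against 6
  6: resolve_slot done: 31
  7: map_offsets: inputs 12 and 31
Execution walk:
  process_batch([7, 1, 12, 6, 12]) -> 12  [called from derive_floor, line 27]
Origin of each log line:
  1: from main, line 47
  2: from derive_floor, line 26
  3: from process_batch, line 2
  4: from process_batch, line 7
  5: from resolve_slot, line 11
A correct fix: line 14: replace `floor` with `total`.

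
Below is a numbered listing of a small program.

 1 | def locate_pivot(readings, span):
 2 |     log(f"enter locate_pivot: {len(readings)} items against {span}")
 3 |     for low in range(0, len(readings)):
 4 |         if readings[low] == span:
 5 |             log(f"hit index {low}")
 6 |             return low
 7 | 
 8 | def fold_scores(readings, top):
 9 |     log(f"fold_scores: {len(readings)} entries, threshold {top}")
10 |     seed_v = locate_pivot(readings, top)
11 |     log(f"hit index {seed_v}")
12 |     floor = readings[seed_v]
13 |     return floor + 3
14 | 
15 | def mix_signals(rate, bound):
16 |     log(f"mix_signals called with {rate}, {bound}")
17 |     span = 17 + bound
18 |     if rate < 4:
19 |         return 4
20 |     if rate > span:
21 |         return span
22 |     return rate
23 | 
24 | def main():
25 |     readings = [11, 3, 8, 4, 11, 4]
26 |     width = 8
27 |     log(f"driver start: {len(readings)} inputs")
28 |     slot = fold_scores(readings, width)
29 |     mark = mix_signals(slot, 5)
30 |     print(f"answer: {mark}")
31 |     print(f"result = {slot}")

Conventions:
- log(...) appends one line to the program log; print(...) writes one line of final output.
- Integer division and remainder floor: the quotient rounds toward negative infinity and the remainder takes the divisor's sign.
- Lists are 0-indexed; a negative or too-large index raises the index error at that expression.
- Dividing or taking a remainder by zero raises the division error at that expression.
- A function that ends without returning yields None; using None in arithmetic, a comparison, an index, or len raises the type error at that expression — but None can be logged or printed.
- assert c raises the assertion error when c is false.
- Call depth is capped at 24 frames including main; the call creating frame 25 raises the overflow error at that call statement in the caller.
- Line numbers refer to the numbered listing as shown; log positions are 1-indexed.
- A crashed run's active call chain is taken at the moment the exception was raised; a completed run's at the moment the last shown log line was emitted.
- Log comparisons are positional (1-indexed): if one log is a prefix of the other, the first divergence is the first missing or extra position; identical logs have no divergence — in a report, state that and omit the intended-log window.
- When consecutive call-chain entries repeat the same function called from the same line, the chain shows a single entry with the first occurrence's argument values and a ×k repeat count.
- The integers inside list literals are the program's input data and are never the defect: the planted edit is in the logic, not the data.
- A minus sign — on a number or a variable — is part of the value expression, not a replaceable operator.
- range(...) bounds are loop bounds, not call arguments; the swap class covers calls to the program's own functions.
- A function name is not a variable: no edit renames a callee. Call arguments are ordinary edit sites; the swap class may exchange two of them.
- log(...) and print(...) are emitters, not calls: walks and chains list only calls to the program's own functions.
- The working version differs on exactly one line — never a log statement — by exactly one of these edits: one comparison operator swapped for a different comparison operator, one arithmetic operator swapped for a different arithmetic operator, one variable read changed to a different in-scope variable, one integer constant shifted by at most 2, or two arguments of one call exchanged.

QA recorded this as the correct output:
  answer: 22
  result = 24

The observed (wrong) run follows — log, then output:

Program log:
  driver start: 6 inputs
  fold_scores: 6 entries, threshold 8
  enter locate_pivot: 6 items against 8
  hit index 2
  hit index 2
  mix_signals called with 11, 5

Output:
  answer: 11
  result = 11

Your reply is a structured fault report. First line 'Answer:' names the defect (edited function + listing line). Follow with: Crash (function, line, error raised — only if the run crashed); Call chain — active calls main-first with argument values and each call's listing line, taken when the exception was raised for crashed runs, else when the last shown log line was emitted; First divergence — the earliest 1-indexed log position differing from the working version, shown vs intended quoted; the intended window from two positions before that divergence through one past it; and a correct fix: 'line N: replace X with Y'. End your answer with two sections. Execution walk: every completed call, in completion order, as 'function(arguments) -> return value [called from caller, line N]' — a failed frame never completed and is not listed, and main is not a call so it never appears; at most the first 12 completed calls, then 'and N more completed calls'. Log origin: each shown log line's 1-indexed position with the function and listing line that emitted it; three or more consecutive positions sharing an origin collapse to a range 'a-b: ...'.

Answer: the defect is in fold_scores at line 13.
The tell: The log first diverges at position 6: the faulty run prints 'mix_signals called with 11, 5' where the working version prints 'mix_signals called with 24, 5'.
Call chain: main -> mix_signals(11, 5) (called at line 29).
First divergence: position 6 — the shown line 'mix_signals called with 11, 5' should read 'mix_signals called with 24, 5'.
Intended log window:
  4: hit index 2
  5: hit index 2
  6: mix_signals called with 24, 5
Execution walk:
  locate_pivot([11, 3, 8, 4, 11, 4], 8) -> 2  [called from fold_scores, line 10]
  fold_scores([11, 3, 8, 4, 11, 4], 8) -> 11  [called from main, line 28]
  mix_signals(11, 5) -> 11  [called from main, line 29]
Origin of each log line:
  1: emitted by main (line 27)
  2: emitted by fold_scores (line 9)
  3: emitted by locate_pivot (line 2)
  4: emitted by locate_pivot (line 5)
  5: emitted by fold_scores (line 11)
  6: emitted by mix_signals (line 16)
A correct fix: line 13: replace `+` with `*`.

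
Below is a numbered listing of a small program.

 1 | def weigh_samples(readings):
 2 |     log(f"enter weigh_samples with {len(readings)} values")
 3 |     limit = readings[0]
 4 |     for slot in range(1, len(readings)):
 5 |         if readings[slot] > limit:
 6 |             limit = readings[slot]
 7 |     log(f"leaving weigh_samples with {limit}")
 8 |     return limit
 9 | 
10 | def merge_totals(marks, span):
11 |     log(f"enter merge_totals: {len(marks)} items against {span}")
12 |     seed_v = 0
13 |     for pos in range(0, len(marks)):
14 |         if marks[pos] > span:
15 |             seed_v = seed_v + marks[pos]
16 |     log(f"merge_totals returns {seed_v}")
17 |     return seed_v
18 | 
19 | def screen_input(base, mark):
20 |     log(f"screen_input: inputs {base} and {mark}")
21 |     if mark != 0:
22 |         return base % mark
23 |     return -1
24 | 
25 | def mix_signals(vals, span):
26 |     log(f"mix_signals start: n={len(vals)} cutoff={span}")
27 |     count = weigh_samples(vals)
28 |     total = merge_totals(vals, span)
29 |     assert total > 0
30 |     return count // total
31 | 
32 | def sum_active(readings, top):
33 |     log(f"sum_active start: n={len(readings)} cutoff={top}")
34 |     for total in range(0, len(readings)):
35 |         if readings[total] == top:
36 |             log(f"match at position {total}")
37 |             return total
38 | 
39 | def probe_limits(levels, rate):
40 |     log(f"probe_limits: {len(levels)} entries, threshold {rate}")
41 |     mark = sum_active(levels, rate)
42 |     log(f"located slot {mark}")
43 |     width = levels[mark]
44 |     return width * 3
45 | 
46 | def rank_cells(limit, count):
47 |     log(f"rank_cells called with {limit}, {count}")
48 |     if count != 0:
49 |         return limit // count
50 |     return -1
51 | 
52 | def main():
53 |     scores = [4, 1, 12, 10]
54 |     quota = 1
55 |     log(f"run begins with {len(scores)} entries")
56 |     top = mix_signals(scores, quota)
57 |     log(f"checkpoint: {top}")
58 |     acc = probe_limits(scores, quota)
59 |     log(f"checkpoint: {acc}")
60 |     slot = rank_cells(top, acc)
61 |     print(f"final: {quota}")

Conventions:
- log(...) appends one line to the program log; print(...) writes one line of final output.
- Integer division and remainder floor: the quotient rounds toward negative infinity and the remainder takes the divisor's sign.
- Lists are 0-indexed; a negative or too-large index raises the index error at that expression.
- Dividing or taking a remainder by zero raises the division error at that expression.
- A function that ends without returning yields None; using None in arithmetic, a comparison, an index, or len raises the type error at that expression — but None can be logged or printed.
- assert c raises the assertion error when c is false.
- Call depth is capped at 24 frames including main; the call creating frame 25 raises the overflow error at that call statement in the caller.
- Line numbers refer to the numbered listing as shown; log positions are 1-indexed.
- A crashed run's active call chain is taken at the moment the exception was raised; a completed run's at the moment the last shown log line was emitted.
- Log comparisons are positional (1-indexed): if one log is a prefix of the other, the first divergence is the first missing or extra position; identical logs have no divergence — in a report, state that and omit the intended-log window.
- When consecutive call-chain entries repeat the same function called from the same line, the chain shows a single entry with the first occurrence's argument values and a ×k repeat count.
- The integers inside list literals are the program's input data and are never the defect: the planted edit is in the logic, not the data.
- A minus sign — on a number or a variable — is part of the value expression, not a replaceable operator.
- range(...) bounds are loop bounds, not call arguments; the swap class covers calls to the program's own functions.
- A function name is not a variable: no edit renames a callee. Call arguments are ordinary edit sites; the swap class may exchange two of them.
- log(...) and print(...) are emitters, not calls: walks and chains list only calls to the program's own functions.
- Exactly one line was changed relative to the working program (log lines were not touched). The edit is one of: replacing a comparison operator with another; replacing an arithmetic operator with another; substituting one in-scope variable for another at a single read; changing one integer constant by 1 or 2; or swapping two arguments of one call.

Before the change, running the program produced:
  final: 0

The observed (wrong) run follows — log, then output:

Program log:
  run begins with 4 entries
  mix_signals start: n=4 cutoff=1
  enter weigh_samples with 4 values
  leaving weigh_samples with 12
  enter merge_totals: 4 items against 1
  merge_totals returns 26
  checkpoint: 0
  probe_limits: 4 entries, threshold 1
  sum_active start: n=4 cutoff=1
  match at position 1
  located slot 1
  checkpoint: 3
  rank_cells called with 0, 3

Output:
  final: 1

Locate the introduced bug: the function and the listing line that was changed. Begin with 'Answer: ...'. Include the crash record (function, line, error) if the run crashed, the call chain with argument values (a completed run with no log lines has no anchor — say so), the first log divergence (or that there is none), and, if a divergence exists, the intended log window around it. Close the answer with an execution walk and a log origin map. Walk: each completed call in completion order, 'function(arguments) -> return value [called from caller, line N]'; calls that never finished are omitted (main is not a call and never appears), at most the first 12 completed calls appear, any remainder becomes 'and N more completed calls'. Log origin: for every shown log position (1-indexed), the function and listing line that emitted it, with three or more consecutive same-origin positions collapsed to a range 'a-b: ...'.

Answer: the defect is in main at line 61.
Key fact: The two runs log identically and part ways only at the printed values.
Call chain: main -> rank_cells(0, 3) (called at line 60).
First divergence: none; the two logs match at every position.
Execution walk:
  weigh_samples([4, 1, 12, 10]) -> 12  [called from mix_signals, line 27]
  merge_totals([4, 1, 12, 10], 1) -> 26  [called from mix_signals, line 28]
  mix_signals([4, 1, 12, 10], 1) -> 0  [called from main, line 56]
  sum_active([4, 1, 12, 10], 1) -> 1  [called from probe_limits, line 41]
  probe_limits([4, 1, 12, 10], 1) -> 3  [called from main, line 58]
  rank_cells(0, 3) -> 0  [called from main, line 60]
Origin of each log line:
  1: from main, line 55
  2: from mix_signals, line 26
  3: from weigh_samples, line 2
  4: from weigh_samples, line 7
  5: from merge_totals, line 11
  6: from merge_totals, line 16
  7: from main, line 57
  8: from probe_limits, line 40
  9: from sum_active, line 33
  10: from sum_active, line 36
  11: from probe_limits, line 42
  12: from main, line 59
  13: from rank_cells, line 47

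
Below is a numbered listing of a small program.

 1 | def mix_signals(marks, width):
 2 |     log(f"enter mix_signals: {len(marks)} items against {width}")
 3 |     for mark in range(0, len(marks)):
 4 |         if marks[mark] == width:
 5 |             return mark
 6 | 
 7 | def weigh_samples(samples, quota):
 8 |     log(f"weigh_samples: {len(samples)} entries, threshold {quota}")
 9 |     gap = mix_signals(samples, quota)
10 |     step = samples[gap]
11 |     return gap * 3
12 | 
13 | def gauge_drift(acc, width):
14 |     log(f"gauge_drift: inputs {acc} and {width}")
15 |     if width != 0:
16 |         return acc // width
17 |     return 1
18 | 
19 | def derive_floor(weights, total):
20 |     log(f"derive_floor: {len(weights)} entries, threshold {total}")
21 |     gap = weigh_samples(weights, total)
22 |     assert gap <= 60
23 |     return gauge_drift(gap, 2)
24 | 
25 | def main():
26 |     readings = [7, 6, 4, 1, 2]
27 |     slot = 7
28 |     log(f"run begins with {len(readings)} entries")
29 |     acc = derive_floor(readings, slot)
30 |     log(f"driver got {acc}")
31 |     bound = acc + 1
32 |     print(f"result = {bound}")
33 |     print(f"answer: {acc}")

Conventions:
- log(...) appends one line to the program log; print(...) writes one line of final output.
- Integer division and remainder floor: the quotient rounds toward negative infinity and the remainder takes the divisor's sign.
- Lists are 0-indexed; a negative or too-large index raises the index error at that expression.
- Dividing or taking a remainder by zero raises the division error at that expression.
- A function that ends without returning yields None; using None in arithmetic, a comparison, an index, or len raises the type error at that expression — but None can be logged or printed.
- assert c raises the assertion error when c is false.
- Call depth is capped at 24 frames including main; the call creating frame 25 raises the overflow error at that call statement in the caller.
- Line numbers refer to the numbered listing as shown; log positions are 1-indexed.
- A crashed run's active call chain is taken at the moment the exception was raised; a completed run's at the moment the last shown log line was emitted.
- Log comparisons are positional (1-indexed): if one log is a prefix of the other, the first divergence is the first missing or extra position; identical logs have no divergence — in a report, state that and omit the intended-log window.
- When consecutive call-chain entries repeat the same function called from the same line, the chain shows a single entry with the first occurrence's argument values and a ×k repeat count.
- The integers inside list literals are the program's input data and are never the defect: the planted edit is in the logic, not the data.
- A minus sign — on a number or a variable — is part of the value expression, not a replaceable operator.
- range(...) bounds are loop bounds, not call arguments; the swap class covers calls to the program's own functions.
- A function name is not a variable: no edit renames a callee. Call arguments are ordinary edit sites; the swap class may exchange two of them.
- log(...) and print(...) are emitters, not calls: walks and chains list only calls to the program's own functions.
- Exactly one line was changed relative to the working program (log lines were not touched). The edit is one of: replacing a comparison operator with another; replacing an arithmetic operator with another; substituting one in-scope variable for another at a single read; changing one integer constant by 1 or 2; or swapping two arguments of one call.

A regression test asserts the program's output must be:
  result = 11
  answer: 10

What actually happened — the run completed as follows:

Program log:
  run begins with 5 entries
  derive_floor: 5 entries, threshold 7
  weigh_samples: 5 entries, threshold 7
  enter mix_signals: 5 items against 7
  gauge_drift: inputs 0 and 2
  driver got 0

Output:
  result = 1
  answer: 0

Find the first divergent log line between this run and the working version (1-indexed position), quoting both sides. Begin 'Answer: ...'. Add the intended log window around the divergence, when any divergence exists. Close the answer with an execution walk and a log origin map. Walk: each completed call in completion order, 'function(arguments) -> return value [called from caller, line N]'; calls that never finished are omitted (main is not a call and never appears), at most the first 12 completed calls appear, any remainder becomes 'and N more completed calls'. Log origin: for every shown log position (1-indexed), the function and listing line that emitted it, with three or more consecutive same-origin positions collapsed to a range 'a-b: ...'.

Answer: position 5; shown 'gauge_drift: inputs 0 and 2' vs intended 'gauge_drift: inputs 21 and 2'.
Intended log window:
  3: weigh_samples: 5 entries, threshold 7
  4: enter mix_signals: 5 items against 7
  5: gauge_drift: inputs 21 and 2
  6: driver got 10
Execution walk:
  mix_signals([7, 6, 4, 1, 2], 7) -> 0  [called from weigh_samples, line 9]
  weigh_samples([7, 6, 4, 1, 2], 7) -> 0  [called from derive_floor, line 21]
  gauge_drift(0, 2) -> 0  [called from derive_floor, line 23]
  derive_floor([7, 6, 4, 1, 2], 7) -> 0  [called from main, line 29]
Origin of each log line:
  1: emitted by main (line 28)
  2: emitted by derive_floor (line 20)
  3: emitted by weigh_samples (line 8)
  4: emitted by mix_signals (line 2)
  5: emitted by gauge_drift (line 14)
  6: emitted by main (line 30)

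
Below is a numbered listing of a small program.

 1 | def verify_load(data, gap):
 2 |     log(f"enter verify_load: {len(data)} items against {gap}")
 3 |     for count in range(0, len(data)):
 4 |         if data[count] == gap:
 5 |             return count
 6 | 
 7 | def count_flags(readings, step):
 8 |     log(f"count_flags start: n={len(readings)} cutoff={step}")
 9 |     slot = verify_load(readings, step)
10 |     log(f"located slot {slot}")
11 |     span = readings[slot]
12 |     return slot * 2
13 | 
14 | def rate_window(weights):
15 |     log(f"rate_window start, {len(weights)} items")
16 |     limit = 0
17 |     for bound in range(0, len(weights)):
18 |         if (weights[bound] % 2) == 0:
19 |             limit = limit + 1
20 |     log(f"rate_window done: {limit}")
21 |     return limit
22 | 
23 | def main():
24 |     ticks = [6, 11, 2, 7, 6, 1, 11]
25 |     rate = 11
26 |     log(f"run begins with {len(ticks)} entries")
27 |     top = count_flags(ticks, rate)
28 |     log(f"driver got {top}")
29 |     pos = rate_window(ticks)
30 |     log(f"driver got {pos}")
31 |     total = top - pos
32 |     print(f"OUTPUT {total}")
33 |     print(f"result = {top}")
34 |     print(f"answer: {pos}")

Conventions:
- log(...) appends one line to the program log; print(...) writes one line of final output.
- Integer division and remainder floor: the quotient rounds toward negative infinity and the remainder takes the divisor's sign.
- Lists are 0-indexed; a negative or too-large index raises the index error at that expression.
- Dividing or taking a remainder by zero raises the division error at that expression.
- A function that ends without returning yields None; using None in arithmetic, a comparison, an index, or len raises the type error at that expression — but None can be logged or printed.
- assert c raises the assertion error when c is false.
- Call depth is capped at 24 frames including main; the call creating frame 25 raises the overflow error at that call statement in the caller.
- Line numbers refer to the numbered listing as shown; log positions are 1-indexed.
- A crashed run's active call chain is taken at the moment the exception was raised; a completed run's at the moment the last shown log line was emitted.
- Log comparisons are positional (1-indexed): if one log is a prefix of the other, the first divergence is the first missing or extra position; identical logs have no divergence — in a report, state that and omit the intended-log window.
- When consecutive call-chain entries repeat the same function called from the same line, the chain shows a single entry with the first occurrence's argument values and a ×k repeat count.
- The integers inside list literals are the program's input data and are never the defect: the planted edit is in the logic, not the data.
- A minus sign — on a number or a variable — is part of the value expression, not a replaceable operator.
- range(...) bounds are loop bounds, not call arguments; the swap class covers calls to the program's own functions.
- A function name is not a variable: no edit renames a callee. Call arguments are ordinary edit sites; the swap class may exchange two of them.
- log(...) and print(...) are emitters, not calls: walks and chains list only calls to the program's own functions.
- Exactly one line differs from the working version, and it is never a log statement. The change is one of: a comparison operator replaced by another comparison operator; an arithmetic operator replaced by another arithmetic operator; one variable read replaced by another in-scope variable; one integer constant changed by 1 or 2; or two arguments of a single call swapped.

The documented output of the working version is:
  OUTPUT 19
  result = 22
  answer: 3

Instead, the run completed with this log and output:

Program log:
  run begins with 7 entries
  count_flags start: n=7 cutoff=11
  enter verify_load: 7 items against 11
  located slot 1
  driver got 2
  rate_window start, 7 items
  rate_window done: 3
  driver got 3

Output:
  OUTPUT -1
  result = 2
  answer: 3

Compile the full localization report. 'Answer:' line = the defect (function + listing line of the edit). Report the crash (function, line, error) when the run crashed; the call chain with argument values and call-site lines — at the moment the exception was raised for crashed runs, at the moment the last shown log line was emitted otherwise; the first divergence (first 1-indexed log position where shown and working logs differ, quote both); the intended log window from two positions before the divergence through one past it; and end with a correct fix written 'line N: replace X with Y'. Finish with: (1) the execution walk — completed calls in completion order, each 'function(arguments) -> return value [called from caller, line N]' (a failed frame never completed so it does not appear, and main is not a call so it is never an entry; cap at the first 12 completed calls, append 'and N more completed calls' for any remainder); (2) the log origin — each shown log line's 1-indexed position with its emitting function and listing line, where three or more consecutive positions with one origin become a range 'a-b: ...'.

Answer: the defect is in count_flags at line 12.
The tell: The log first diverges at position 5: the faulty run prints 'driver got 2' where the working version prints 'driver got 22'.
Call chain: main.
First divergence: at position 5 the run shows 'driver got 2' where the working version logs 'driver got 22'.
Intended log window:
  3: enter verify_load: 7 items against 11
  4: located slot 1
  5: driver got 22
  6: rate_window start, 7 items
Execution walk:
  verify_load([6, 11, 2, 7, 6, 1, 11], 11) -> 1  [called from count_flags, line 9]
  count_flags([6, 11, 2, 7, 6, 1, 11], 11) -> 2  [called from main, line 27]
  rate_window([6, 11, 2, 7, 6, 1, 11]) -> 3  [called from main, line 29]
Log origin:
  1: logged in main at line 26
  2: logged in count_flags at line 8
  3: logged in verify_load at line 2
  4: logged in count_flags at line 10
  5: logged in main at line 28
  6: logged in rate_window at line 15
  7: logged in rate_window at line 20
  8: logged in main at line 30
A correct fix: line 12: replace `slot` with `span`.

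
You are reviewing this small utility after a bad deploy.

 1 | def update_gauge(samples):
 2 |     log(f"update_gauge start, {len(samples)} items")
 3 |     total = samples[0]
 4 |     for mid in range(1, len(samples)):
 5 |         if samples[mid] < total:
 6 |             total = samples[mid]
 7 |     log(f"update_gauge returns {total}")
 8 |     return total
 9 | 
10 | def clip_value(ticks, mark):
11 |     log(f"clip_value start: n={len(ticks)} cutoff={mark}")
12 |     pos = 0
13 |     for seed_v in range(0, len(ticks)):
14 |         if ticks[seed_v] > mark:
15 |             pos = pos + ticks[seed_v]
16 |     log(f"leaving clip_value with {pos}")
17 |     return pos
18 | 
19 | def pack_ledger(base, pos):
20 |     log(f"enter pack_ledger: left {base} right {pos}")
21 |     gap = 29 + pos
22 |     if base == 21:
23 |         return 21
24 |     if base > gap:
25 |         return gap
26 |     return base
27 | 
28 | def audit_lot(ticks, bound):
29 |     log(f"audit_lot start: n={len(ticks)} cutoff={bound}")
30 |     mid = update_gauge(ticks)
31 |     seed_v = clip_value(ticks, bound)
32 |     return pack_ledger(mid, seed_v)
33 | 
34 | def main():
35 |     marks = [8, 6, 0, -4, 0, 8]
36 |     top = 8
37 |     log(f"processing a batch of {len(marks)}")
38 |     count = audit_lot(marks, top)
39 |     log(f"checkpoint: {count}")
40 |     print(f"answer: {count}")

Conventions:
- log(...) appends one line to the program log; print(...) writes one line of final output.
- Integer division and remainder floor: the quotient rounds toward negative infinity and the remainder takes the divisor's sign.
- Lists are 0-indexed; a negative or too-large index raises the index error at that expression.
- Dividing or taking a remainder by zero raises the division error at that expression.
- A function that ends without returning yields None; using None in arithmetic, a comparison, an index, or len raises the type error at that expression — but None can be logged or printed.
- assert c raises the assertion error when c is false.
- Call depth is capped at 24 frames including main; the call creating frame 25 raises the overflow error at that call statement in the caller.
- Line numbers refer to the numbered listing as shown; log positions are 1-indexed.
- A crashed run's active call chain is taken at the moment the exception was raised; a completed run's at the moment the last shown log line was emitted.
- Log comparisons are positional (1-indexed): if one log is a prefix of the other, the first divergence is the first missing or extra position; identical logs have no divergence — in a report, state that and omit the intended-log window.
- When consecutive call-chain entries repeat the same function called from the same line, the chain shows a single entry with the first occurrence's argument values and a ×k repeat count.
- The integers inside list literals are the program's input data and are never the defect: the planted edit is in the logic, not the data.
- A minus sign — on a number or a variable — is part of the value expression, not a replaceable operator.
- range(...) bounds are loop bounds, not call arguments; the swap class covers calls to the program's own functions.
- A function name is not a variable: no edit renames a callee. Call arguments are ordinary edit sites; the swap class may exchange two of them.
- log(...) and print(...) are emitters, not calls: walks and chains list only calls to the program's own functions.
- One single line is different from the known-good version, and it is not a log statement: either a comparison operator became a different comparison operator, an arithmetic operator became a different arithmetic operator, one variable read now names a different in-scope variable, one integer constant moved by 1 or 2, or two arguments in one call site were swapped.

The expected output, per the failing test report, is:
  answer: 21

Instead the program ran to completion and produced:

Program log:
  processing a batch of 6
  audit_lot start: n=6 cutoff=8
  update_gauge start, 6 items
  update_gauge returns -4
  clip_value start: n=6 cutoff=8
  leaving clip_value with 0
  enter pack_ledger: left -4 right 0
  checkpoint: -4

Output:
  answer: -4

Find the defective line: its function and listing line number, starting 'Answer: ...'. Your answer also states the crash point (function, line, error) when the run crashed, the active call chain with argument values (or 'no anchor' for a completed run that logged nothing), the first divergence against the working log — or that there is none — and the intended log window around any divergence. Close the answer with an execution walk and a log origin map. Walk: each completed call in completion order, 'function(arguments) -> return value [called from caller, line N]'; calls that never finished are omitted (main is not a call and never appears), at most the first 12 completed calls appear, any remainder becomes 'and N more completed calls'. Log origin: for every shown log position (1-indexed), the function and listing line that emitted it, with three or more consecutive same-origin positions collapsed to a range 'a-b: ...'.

Answer: the defect is in pack_ledger at line 22.
The tell: Position 8 is the first bad log line: 'checkpoint: -4' should read 'checkpoint: 21'.
Call chain: main.
First divergence: at position 8 the run shows 'checkpoint: -4' where the working version logs 'checkpoint: 21'.
Intended log window:
  6: leaving clip_value with 0
  7: enter pack_ledger: left -4 right 0
  8: checkpoint: 21
Execution walk:
  update_gauge([8, 6, 0, -4, 0, 8]) -> -4  [called from audit_lot, line 30]
  clip_value([8, 6, 0, -4, 0, 8], 8) -> 0  [called from audit_lot, line 31]
  pack_ledger(-4, 0) -> -4  [called from audit_lot, line 32]
  audit_lot([8, 6, 0, -4, 0, 8], 8) -> -4  [called from main, line 38]
Log origin:
  1: logged in main at line 37
  2: logged in audit_lot at line 29
  3: logged in update_gauge at line 2
  4: logged in update_gauge at line 7
  5: logged in clip_value at line 11
  6: logged in clip_value at line 16
  7: logged in pack_ledger at line 20
  8: logged in main at line 39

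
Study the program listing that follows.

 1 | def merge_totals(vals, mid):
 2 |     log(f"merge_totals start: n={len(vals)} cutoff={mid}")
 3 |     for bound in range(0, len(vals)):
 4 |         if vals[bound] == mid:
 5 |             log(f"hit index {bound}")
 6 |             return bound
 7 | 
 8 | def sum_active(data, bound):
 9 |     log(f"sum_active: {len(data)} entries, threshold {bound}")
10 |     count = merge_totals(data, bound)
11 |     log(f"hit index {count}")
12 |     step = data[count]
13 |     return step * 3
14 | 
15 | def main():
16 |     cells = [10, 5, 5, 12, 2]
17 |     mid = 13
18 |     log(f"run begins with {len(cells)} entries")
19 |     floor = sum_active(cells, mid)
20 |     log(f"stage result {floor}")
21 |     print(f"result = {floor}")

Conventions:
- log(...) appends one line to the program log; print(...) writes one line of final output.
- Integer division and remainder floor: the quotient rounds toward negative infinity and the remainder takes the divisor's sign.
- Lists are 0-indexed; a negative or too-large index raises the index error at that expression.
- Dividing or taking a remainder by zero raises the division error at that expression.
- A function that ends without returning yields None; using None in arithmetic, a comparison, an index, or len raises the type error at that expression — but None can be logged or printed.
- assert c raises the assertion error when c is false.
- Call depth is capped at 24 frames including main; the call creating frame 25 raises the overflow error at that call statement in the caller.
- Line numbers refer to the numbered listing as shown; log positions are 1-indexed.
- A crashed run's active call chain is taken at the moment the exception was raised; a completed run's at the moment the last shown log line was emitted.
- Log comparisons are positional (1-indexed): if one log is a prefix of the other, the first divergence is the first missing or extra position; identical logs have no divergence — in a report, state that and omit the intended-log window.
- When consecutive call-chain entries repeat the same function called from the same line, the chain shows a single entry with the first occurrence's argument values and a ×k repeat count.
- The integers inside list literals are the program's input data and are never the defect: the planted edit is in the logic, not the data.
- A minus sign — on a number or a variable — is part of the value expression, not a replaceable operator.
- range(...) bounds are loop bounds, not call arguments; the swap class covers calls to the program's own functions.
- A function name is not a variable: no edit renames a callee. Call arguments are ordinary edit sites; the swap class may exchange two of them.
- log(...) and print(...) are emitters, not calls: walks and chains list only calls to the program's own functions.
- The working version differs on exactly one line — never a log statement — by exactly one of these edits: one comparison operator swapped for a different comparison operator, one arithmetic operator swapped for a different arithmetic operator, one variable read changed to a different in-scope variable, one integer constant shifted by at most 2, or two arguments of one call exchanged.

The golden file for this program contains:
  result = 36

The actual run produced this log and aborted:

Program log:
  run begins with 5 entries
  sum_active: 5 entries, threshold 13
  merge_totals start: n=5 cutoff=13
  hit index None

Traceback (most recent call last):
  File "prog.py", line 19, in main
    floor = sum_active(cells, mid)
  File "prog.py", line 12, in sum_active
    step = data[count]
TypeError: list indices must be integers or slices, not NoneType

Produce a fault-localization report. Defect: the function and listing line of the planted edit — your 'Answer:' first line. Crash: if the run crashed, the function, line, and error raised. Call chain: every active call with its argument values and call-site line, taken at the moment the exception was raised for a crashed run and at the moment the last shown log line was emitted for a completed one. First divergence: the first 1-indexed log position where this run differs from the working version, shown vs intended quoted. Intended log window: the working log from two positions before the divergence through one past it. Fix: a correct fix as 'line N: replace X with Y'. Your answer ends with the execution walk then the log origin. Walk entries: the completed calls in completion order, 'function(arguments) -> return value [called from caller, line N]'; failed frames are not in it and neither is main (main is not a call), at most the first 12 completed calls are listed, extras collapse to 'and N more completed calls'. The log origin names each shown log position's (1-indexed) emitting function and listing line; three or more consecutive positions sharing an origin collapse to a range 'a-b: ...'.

Answer: the defect is in main at line 17.
Core observation: At log position 2 the runs split — shown 'sum_active: 5 entries, threshold 13', but the working version logs 'sum_active: 5 entries, threshold 12'.
Crash: sum_active, line 12, TypeError.
Call chain: main -> sum_active([10, 5, 5, 12, 2], 13) (called at line 19).
First divergence: position 2 — shown 'sum_active: 5 entries, threshold 13', intended 'sum_active: 5 entries, threshold 12'.
Intended log window:
  1: run begins with 5 entries
  2: sum_active: 5 entries, threshold 12
  3: merge_totals start: n=5 cutoff=12
Execution walk:
  merge_totals([10, 5, 5, 12, 2], 13) -> None  [called from sum_active, line 10]
Log line origins:
  1: logged in main at line 18
  2: logged in sum_active at line 9
  3: logged in merge_totals at line 2
  4: logged in sum_active at line 11
A correct fix: line 17: replace `13` with `12`.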